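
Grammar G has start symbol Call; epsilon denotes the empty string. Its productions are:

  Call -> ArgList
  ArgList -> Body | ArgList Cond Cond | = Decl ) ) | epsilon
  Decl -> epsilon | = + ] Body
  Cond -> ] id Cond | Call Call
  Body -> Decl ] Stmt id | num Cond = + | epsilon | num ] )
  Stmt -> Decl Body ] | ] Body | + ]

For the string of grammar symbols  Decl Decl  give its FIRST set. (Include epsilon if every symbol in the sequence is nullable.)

Add FIRST(Decl)\{epsilon} = { = }; Decl is nullable, continue.
Add FIRST(Decl)\{epsilon} = { = }; Decl is nullable, continue.
Every symbol is nullable, so include epsilon.

{ =, epsilon }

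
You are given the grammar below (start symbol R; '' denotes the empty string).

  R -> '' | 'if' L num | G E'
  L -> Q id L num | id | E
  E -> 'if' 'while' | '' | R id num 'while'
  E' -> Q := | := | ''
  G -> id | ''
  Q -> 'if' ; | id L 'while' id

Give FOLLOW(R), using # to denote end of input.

{ #, id }

R is the start symbol, so # ∈ FOLLOW(R).
In E -> R id num 'while': add FIRST(id num 'while') = { id }.
Union: FOLLOW(R) = { #, id }.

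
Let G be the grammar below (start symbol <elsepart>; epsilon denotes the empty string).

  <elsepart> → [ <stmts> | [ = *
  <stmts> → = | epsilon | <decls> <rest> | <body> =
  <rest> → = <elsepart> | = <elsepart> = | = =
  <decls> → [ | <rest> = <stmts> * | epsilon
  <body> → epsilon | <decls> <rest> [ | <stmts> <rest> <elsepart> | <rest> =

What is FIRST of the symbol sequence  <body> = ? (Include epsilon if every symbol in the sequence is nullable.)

Add FIRST(<body>)\{epsilon} = { =, [ }; <body> is nullable, continue.
= is a terminal; add {=} and stop.

{ =, [ }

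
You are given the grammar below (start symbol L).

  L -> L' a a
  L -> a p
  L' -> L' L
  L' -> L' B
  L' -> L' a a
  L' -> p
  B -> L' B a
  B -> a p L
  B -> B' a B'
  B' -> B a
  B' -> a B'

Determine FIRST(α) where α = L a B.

{ a, p }

Add FIRST(L) = { a, p }; L is not nullable, stop.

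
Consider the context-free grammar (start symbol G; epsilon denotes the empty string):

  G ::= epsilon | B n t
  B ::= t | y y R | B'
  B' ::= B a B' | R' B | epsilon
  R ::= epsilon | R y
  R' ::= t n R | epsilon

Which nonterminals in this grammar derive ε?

Directly nullable (have an epsilon-production): G, B', R, R'.
B ::= B' with every symbol nullable, so B is nullable.

{ B, B', G, R, R' }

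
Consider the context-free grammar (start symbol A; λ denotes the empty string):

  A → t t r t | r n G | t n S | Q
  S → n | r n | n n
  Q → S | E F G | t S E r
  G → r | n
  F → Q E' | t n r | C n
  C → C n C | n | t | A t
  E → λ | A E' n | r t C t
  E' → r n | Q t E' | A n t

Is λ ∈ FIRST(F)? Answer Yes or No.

Nullable nonterminals: E.
No production of F has an RHS whose symbols are all nullable, so F is not nullable.

No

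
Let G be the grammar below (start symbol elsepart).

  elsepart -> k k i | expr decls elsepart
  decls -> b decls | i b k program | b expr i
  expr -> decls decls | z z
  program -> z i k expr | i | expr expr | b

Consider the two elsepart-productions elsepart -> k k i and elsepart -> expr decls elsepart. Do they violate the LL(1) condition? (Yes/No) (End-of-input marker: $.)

No

FIRST(k k i) = { k } and FIRST(expr decls elsepart) = { b, i, z }.
The FIRST sets are disjoint and neither alternative is nullable — no conflict.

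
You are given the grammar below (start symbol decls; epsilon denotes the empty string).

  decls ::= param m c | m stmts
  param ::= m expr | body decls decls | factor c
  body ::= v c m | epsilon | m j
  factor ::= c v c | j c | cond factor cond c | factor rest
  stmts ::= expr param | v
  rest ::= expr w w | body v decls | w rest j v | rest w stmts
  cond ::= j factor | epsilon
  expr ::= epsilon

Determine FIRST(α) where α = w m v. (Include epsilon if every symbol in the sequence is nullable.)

w is a terminal; add {w} and stop.

{ w }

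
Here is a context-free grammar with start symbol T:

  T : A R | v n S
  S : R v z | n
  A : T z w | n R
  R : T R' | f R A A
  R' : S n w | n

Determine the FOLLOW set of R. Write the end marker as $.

{ $, f, n, v, z }

In T : A R: R is at the end, add FOLLOW(T) = { $, f, n, v, z }.
In S : R v z: add FIRST(v z) = { v }.
In A : n R: R is at the end, add FOLLOW(A) = { $, f, n, v, z }.
In R : f R A A: add FIRST(A A) = { n, v }.
Union: FOLLOW(R) = { $, f, n, v, z }.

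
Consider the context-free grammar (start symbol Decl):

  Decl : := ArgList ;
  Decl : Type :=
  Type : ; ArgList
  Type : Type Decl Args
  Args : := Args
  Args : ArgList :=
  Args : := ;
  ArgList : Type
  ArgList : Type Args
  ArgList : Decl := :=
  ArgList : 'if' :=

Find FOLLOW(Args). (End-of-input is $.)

{ 'if', :=, ; }

In Type : Type Decl Args: Args is at the end, add FOLLOW(Type) = { 'if', :=, ; }.
In Args : := Args: Args is at the end, add FOLLOW(Args) = { 'if', :=, ; }.
In ArgList : Type Args: Args is at the end, add FOLLOW(ArgList) = { 'if', :=, ; }.
Union: FOLLOW(Args) = { 'if', :=, ; }.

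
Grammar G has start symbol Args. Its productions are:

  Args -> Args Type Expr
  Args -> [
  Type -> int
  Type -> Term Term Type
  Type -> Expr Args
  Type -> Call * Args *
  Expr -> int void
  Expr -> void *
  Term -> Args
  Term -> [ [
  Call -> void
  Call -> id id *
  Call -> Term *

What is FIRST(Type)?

{ [, id, int, void }

Type -> int contributes {int}.
From Type -> Term Term Type: add FIRST(Term) = { [ }.
From Type -> Expr Args: add FIRST(Expr) = { int, void }.
From Type -> Call * Args *: add FIRST(Call) = { [, id, void }.
Union: FIRST(Type) = { [, id, int, void }.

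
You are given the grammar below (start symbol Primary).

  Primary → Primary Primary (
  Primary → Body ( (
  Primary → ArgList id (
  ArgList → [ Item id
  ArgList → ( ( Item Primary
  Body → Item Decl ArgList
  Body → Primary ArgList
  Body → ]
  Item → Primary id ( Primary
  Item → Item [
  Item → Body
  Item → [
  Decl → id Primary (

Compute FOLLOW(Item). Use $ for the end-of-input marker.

In ArgList → [ Item id: add FIRST(id) = { id }.
In ArgList → ( ( Item Primary: add FIRST(Primary) = { (, [, ] }.
In Body → Item Decl ArgList: add FIRST(Decl ArgList) = { id }.
In Item → Item [: add FIRST([) = { [ }.
Union: FOLLOW(Item) = { (, [, ], id }.

{ (, [, ], id }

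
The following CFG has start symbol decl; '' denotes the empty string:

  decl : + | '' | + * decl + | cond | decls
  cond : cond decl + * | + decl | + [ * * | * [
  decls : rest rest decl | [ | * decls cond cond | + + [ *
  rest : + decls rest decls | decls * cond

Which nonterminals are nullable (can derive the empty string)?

{ decl }

Directly nullable (have an ''-production): decl.
No other nonterminal has a production whose RHS symbols are all nullable.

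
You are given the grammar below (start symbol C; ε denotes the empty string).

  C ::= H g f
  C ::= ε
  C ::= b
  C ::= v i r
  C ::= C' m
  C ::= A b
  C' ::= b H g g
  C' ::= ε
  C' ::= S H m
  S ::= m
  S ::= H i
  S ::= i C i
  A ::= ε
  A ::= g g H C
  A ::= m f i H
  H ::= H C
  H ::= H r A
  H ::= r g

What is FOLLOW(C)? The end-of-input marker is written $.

{ $, b, g, i, m, r, v }

C is the start symbol, so $ ∈ FOLLOW(C).
In S ::= i C i: add FIRST(i) = { i }.
In A ::= g g H C: C is at the end, add FOLLOW(A) = { b, g, i, m, r, v }.
In H ::= H C: C is at the end, add FOLLOW(H) = { b, g, i, m, r, v }.
Union: FOLLOW(C) = { $, b, g, i, m, r, v }.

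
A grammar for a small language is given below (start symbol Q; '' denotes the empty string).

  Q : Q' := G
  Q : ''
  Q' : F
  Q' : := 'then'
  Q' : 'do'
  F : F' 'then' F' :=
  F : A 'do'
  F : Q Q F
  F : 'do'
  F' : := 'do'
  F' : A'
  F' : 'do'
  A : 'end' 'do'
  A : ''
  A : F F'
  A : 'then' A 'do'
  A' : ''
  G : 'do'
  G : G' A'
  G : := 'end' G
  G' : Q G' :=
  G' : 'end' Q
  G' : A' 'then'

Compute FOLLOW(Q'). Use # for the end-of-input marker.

{ := }

In Q : Q' := G: add FIRST(:= G) = { := }.
Union: FOLLOW(Q') = { := }.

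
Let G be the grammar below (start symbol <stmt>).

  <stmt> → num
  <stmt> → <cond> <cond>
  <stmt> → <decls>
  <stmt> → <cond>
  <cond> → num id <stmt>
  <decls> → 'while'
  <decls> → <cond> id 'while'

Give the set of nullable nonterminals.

{ } (none)

No nonterminal has an empty production or an RHS whose symbols are all nullable.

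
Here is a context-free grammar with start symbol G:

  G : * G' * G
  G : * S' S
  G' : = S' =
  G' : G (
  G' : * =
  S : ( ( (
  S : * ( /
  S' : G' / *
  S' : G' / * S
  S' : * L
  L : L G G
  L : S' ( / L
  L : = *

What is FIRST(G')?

{ *, = }

G' : = S' = contributes {=}.
From G' : G (: add FIRST(G) = { * }.
G' : * = contributes {*}.
Union: FIRST(G') = { *, = }.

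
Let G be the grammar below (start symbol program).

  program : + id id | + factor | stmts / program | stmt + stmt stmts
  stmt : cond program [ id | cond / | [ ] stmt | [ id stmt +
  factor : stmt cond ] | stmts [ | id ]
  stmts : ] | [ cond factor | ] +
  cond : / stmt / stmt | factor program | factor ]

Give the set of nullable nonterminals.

No nonterminal has an empty production or an RHS whose symbols are all nullable.

{ } (none)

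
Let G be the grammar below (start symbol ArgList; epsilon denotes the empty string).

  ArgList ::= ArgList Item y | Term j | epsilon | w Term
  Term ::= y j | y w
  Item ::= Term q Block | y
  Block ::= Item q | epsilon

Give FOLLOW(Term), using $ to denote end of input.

In ArgList ::= Term j: add FIRST(j) = { j }.
In ArgList ::= w Term: Term is at the end, add FOLLOW(ArgList) = { $, y }.
In Item ::= Term q Block: add FIRST(q Block) = { q }.
Union: FOLLOW(Term) = { $, j, q, y }.

{ $, j, q, y }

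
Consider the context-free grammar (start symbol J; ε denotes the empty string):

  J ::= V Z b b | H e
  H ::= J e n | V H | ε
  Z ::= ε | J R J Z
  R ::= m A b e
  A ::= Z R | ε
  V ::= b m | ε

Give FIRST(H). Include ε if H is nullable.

From H ::= J e n: add FIRST(J) = { b, e }.
From H ::= V H: V, H nullable, take FIRST(V) ∪ FIRST(H) = { b, e }; also ε since the whole RHS is nullable.
H ::= ε contributes ε.
Union: FIRST(H) = { b, e, ε }.

{ b, e, ε }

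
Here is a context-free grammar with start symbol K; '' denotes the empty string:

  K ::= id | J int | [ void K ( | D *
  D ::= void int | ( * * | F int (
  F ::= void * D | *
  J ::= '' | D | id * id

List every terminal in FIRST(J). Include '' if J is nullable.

{ (, *, id, void, '' }

J ::= '' contributes ''.
From J ::= D: add FIRST(D) = { (, *, void }.
J ::= id * id contributes {id}.
Union: FIRST(J) = { (, *, id, void, '' }.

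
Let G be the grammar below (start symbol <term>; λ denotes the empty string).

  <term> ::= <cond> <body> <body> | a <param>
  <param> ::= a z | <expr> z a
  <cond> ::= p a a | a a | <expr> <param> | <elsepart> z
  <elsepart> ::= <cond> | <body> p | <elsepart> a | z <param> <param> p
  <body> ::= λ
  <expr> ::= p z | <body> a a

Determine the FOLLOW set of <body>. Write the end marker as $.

{ $, a, p }

In <term> ::= <cond> <body> <body>: add FIRST(<body>)\{λ} = {  }.
  Since <body> is nullable, also add FOLLOW(<term>) = { $ }.
In <term> ::= <cond> <body> <body>: <body> is at the end, add FOLLOW(<term>) = { $ }.
In <elsepart> ::= <body> p: add FIRST(p) = { p }.
In <expr> ::= <body> a a: add FIRST(a a) = { a }.
Union: FOLLOW(<body>) = { $, a, p }.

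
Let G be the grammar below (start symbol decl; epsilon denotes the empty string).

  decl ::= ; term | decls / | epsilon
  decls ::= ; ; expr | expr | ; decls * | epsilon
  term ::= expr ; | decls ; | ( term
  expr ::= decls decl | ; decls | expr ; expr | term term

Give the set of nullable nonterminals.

{ decl, decls, expr }

Directly nullable (have an epsilon-production): decl, decls.
expr ::= decls decl with every symbol nullable, so expr is nullable.
No other nonterminal has a production whose RHS symbols are all nullable.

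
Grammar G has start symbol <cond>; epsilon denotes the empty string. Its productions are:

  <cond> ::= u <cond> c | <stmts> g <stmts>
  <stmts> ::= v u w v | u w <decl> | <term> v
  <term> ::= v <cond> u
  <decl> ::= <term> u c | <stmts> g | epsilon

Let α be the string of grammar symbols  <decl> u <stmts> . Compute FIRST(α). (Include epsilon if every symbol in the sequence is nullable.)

{ u, v }

Add FIRST(<decl>)\{epsilon} = { u, v }; <decl> is nullable, continue.
u is a terminal; add {u} and stop.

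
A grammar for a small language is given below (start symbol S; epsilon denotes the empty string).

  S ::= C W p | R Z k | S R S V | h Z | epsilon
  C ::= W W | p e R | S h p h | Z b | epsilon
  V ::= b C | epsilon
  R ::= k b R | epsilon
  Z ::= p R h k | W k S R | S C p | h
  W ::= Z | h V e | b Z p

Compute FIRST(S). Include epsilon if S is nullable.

{ b, h, k, p, epsilon }

From S ::= C W p: C nullable, take FIRST(C) ∪ FIRST(W) = { b, h, k, p }.
From S ::= R Z k: R nullable, take FIRST(R) ∪ FIRST(Z) = { b, h, k, p }.
From S ::= S R S V: S, R, S, V nullable, take FIRST(S) ∪ FIRST(R) ∪ FIRST(S) ∪ FIRST(V) = { b, h, k, p }; also epsilon since the whole RHS is nullable.
S ::= h Z contributes {h}.
S ::= epsilon contributes epsilon.
Union: FIRST(S) = { b, h, k, p, epsilon }.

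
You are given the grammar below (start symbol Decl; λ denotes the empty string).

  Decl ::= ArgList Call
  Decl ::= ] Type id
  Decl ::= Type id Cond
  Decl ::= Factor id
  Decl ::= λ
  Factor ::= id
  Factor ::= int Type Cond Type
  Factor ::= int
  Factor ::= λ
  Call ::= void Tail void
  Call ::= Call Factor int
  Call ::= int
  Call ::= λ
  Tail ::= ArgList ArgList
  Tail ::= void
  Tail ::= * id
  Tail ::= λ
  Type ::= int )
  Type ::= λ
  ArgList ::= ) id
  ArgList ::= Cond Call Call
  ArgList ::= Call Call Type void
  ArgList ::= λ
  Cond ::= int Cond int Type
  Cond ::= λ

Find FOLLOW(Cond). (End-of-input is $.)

{ $, ), id, int, void }

In Decl ::= Type id Cond: Cond is at the end, add FOLLOW(Decl) = { $ }.
In Factor ::= int Type Cond Type: add FIRST(Type)\{λ} = { int }.
  Since Type is nullable, also add FOLLOW(Factor) = { id, int }.
In ArgList ::= Cond Call Call: add FIRST(Call Call)\{λ} = { id, int, void }.
  Since Call Call is nullable, also add FOLLOW(ArgList) = { $, ), id, int, void }.
In Cond ::= int Cond int Type: add FIRST(int Type) = { int }.
Union: FOLLOW(Cond) = { $, ), id, int, void }.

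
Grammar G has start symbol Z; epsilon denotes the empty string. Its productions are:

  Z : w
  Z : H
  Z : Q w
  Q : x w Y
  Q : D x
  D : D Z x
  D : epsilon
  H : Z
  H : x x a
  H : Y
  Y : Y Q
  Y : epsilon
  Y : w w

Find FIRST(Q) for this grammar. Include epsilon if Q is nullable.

{ w, x }

Q : x w Y contributes {x}.
From Q : D x: D nullable, take FIRST(D) ∪ {x} = { w, x }.
Union: FIRST(Q) = { w, x }.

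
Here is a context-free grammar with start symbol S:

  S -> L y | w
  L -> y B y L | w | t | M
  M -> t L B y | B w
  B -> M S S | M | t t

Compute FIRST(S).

{ t, w, y }

From S -> L y: add FIRST(L) = { t, w, y }.
S -> w contributes {w}.
Union: FIRST(S) = { t, w, y }.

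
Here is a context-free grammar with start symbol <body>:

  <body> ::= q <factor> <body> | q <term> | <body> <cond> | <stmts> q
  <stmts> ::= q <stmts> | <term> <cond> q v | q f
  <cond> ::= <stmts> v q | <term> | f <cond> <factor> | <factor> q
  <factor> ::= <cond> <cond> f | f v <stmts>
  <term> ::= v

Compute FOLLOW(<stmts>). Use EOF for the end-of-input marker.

In <body> ::= <stmts> q: add FIRST(q) = { q }.
In <stmts> ::= q <stmts>: <stmts> is at the end, add FOLLOW(<stmts>) = { EOF, f, q, v }.
In <cond> ::= <stmts> v q: add FIRST(v q) = { v }.
In <factor> ::= f v <stmts>: <stmts> is at the end, add FOLLOW(<factor>) = { EOF, f, q, v }.
Union: FOLLOW(<stmts>) = { EOF, f, q, v }.

{ EOF, f, q, v }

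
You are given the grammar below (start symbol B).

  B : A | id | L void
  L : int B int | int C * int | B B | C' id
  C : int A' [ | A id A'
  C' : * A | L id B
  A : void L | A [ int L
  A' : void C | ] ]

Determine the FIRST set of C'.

{ *, id, int, void }

C' : * A contributes {*}.
From C' : L id B: add FIRST(L) = { *, id, int, void }.
Union: FIRST(C') = { *, id, int, void }.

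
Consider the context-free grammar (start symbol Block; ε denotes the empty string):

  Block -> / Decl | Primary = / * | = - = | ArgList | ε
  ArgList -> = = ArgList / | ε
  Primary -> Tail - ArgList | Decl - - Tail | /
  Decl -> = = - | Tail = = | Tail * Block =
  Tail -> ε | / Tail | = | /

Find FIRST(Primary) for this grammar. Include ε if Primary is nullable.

{ *, -, /, = }

From Primary -> Tail - ArgList: Tail nullable, take FIRST(Tail) ∪ {-} = { -, /, = }.
From Primary -> Decl - - Tail: add FIRST(Decl) = { *, /, = }.
Primary -> / contributes {/}.
Union: FIRST(Primary) = { *, -, /, = }.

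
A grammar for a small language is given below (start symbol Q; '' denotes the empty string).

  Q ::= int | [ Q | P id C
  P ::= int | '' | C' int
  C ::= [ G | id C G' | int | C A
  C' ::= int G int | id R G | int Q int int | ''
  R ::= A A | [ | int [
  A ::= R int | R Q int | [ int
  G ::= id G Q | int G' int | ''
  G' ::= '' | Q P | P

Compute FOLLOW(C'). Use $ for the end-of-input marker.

In P ::= C' int: add FIRST(int) = { int }.
Union: FOLLOW(C') = { int }.

{ int }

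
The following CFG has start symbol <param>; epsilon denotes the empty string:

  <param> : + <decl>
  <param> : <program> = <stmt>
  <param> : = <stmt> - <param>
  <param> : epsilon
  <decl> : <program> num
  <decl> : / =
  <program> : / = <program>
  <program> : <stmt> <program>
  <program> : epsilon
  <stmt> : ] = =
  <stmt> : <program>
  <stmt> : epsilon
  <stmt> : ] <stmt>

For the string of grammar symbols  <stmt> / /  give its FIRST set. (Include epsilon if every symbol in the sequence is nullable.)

Add FIRST(<stmt>)\{epsilon} = { /, ] }; <stmt> is nullable, continue.
/ is a terminal; add {/} and stop.

{ /, ] }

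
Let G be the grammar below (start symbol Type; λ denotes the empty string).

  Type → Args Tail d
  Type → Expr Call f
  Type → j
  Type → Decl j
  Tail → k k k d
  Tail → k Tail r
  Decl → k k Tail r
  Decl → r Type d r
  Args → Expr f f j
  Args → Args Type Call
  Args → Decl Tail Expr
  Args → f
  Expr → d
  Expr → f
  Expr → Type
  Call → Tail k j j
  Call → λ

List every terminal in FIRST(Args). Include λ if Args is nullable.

From Args → Expr f f j: add FIRST(Expr) = { d, f, j, k, r }.
From Args → Args Type Call: add FIRST(Args) = { d, f, j, k, r }.
From Args → Decl Tail Expr: add FIRST(Decl) = { k, r }.
Args → f contributes {f}.
Union: FIRST(Args) = { d, f, j, k, r }.

{ d, f, j, k, r }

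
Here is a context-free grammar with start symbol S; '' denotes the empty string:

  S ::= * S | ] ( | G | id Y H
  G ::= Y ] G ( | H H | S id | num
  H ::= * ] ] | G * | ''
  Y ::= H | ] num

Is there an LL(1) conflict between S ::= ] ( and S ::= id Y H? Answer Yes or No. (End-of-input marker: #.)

No

FIRST(] () = { ] } and FIRST(id Y H) = { id }.
The FIRST sets are disjoint and neither alternative is nullable — no conflict.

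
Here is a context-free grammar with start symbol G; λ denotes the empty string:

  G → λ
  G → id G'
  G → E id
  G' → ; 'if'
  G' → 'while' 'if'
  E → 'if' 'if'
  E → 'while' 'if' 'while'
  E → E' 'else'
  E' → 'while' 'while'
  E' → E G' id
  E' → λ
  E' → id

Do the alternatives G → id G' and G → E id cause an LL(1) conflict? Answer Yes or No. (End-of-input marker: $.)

Yes

FIRST(id G') = { id } and FIRST(E id) = { 'else', 'if', 'while', id }.
Both contain id, so the two alternatives are not disjoint — LL(1) conflict.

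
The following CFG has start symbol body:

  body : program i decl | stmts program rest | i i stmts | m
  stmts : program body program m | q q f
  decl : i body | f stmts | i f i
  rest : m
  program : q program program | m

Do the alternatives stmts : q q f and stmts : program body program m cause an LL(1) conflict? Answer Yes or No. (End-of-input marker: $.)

FIRST(q q f) = { q } and FIRST(program body program m) = { m, q }.
Both contain q, so the two alternatives are not disjoint — LL(1) conflict.

Yes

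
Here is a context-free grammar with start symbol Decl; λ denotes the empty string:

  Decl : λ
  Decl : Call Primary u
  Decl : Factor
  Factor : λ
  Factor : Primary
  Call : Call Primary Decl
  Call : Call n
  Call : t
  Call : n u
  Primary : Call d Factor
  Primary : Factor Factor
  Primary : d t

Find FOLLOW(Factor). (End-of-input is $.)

In Decl : Factor: Factor is at the end, add FOLLOW(Decl) = { $, d, n, t, u }.
In Primary : Call d Factor: Factor is at the end, add FOLLOW(Primary) = { $, d, n, t, u }.
In Primary : Factor Factor: add FIRST(Factor)\{λ} = { d, n, t }.
  Since Factor is nullable, also add FOLLOW(Primary) = { $, d, n, t, u }.
In Primary : Factor Factor: Factor is at the end, add FOLLOW(Primary) = { $, d, n, t, u }.
Union: FOLLOW(Factor) = { $, d, n, t, u }.

{ $, d, n, t, u }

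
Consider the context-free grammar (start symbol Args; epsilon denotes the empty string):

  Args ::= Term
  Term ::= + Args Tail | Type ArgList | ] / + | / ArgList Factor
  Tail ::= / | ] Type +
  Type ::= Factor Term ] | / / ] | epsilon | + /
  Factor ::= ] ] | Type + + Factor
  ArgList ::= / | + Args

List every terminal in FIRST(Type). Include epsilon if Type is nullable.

{ +, /, ], epsilon }

From Type ::= Factor Term ]: add FIRST(Factor) = { +, /, ] }.
Type ::= / / ] contributes {/}.
Type ::= epsilon contributes epsilon.
Type ::= + / contributes {+}.
Union: FIRST(Type) = { +, /, ], epsilon }.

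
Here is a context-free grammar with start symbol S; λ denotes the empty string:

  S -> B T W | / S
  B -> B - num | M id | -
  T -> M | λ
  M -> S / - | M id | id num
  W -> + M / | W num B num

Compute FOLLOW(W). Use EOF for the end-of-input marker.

{ EOF, /, num }

In S -> B T W: W is at the end, add FOLLOW(S) = { EOF, / }.
In W -> W num B num: add FIRST(num B num) = { num }.
Union: FOLLOW(W) = { EOF, /, num }.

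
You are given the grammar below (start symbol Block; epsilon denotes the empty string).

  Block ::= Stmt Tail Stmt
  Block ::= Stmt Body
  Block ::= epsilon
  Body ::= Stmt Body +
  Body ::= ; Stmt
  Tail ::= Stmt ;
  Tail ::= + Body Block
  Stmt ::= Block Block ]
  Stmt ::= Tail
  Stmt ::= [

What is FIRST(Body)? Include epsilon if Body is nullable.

From Body ::= Stmt Body +: add FIRST(Stmt) = { +, [, ] }.
Body ::= ; Stmt contributes {;}.
Union: FIRST(Body) = { +, ;, [, ] }.

{ +, ;, [, ] }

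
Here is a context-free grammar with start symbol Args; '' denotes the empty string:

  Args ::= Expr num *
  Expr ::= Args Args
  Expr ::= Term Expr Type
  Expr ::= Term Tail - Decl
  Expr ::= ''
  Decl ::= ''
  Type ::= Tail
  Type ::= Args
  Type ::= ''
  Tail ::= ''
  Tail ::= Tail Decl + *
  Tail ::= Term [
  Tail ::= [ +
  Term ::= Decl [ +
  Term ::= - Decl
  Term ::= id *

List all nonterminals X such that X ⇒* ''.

{ Decl, Expr, Tail, Type }

Directly nullable (have an ''-production): Expr, Decl, Type, Tail.
No other nonterminal has a production whose RHS symbols are all nullable.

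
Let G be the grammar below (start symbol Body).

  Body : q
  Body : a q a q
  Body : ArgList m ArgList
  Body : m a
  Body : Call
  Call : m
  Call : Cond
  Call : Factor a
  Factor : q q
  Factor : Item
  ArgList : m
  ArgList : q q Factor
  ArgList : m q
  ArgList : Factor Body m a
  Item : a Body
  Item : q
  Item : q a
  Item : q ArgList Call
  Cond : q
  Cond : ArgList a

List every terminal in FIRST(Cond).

Cond : q contributes {q}.
From Cond : ArgList a: add FIRST(ArgList) = { a, m, q }.
Union: FIRST(Cond) = { a, m, q }.

{ a, m, q }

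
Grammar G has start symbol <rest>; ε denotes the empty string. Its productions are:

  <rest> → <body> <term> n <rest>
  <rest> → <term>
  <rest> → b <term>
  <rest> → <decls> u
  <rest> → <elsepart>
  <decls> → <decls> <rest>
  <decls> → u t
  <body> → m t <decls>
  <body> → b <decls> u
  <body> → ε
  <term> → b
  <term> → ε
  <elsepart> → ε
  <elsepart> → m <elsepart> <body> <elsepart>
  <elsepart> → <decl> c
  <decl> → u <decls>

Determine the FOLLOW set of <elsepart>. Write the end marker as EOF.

In <rest> → <elsepart>: <elsepart> is at the end, add FOLLOW(<rest>) = { EOF, b, c, m, n, u }.
In <elsepart> → m <elsepart> <body> <elsepart>: add FIRST(<body> <elsepart>)\{ε} = { b, m, u }.
  Since <body> <elsepart> is nullable, also add FOLLOW(<elsepart>) = { EOF, b, c, m, n, u }.
In <elsepart> → m <elsepart> <body> <elsepart>: <elsepart> is at the end, add FOLLOW(<elsepart>) = { EOF, b, c, m, n, u }.
Union: FOLLOW(<elsepart>) = { EOF, b, c, m, n, u }.

{ EOF, b, c, m, n, u }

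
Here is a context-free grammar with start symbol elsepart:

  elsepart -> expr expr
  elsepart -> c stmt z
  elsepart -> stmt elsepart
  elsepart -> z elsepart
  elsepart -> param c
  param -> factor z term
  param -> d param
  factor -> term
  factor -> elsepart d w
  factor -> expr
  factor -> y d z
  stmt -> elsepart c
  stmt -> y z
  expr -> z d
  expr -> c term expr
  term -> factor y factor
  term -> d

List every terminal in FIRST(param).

From param -> factor z term: add FIRST(factor) = { c, d, y, z }.
param -> d param contributes {d}.
Union: FIRST(param) = { c, d, y, z }.

{ c, d, y, z }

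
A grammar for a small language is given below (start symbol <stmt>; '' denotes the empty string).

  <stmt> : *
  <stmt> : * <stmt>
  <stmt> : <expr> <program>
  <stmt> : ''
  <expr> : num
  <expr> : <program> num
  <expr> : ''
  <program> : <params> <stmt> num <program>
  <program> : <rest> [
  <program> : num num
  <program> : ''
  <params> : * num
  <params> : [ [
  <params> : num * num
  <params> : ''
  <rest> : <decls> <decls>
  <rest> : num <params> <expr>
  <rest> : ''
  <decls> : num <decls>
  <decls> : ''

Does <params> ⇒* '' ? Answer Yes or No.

<params> has an ''-production, so <params> ⇒ ''.

Yes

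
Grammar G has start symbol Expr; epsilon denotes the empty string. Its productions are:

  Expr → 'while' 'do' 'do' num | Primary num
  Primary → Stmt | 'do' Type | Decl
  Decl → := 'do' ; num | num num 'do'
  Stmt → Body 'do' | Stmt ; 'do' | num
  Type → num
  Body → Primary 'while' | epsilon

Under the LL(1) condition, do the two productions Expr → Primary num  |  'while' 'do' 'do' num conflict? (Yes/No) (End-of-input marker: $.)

No

FIRST(Primary num) = { 'do', :=, num } and FIRST('while' 'do' 'do' num) = { 'while' }.
The FIRST sets are disjoint and neither alternative is nullable — no conflict.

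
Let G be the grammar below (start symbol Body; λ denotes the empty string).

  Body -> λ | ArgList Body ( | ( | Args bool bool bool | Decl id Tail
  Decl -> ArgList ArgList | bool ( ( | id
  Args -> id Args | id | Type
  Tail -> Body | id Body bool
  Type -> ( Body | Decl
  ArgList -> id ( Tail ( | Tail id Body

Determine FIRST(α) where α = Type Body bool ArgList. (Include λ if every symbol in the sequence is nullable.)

Add FIRST(Type) = { (, bool, id }; Type is not nullable, stop.

{ (, bool, id }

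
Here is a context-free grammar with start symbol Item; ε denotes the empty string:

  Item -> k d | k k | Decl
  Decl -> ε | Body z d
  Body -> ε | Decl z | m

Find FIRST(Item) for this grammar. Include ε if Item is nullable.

{ k, m, z, ε }

Item -> k d contributes {k}.
Item -> k k contributes {k}.
From Item -> Decl: add FIRST(Decl) = { m, z, ε } (including ε since Decl is nullable).
Union: FIRST(Item) = { k, m, z, ε }.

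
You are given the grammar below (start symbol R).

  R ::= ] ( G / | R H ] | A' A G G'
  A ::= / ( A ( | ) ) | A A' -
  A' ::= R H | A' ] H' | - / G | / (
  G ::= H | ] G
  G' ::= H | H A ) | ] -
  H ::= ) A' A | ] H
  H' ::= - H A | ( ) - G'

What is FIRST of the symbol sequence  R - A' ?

Add FIRST(R) = { -, /, ] }; R is not nullable, stop.

{ -, /, ] }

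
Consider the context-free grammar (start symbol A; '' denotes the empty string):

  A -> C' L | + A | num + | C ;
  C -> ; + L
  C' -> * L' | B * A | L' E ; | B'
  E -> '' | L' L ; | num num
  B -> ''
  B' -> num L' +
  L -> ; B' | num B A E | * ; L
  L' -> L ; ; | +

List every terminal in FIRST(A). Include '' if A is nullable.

{ *, +, ;, num }

From A -> C' L: add FIRST(C') = { *, +, ;, num }.
A -> + A contributes {+}.
A -> num + contributes {num}.
From A -> C ;: add FIRST(C) = { ; }.
Union: FIRST(A) = { *, +, ;, num }.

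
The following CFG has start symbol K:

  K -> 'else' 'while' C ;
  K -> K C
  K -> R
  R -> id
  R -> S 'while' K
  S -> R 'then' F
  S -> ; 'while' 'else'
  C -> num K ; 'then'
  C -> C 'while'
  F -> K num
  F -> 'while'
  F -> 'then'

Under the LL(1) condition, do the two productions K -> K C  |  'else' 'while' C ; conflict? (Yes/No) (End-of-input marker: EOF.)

FIRST(K C) = { 'else', ;, id } and FIRST('else' 'while' C ;) = { 'else' }.
Both contain 'else', so the two alternatives are not disjoint — LL(1) conflict.

Yes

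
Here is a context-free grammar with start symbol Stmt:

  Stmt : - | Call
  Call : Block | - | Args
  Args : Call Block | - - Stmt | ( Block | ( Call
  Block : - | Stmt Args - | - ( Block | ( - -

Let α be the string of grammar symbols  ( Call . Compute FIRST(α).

{ ( }

( is a terminal; add {(} and stop.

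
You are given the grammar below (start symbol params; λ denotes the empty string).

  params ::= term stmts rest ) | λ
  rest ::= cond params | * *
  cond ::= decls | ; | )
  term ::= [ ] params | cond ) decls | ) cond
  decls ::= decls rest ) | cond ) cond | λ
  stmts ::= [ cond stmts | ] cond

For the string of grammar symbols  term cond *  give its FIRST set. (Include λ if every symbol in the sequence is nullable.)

Add FIRST(term) = { ), *, ;, [ }; term is not nullable, stop.

{ ), *, ;, [ }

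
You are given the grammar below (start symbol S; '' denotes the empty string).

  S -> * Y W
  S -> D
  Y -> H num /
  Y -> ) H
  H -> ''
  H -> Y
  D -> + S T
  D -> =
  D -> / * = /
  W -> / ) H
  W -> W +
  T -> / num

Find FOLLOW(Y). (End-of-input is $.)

In S -> * Y W: add FIRST(W) = { / }.
In H -> Y: Y is at the end, add FOLLOW(H) = { $, +, /, num }.
Union: FOLLOW(Y) = { $, +, /, num }.

{ $, +, /, num }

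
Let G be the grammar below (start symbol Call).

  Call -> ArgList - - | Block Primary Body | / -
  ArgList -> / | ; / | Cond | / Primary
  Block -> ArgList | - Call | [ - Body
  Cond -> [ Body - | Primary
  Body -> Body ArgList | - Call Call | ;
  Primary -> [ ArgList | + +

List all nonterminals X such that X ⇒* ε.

{ } (none)

No nonterminal has an empty production or an RHS whose symbols are all nullable.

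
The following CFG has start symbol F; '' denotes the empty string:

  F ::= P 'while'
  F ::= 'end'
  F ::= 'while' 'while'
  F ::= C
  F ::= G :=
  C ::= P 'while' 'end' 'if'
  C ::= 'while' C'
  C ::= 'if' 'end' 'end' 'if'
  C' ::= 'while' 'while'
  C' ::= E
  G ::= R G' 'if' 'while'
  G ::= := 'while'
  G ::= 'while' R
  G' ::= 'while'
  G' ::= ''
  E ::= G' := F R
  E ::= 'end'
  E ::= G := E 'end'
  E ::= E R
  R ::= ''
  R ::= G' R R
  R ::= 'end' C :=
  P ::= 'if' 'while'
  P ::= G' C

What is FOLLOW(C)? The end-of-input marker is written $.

In F ::= C: C is at the end, add FOLLOW(F) = { $, 'end', 'while', := }.
In R ::= 'end' C :=: add FIRST(:=) = { := }.
In P ::= G' C: C is at the end, add FOLLOW(P) = { 'while' }.
Union: FOLLOW(C) = { $, 'end', 'while', := }.

{ $, 'end', 'while', := }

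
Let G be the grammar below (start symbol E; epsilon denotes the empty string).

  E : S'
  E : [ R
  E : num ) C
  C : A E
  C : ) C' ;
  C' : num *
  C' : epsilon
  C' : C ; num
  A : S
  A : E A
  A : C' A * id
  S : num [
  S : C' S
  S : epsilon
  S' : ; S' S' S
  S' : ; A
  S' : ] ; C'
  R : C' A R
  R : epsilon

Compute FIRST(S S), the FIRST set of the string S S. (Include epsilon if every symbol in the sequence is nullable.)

{ ), *, ;, [, ], num, epsilon }

Add FIRST(S)\{epsilon} = { ), *, ;, [, ], num }; S is nullable, continue.
Add FIRST(S)\{epsilon} = { ), *, ;, [, ], num }; S is nullable, continue.
Every symbol is nullable, so include epsilon.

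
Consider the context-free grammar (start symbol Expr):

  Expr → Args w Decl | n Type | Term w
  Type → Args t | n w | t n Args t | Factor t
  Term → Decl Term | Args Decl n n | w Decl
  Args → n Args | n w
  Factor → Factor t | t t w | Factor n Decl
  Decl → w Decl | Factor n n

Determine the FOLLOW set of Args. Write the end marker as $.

{ t, w }

In Expr → Args w Decl: add FIRST(w Decl) = { w }.
In Type → Args t: add FIRST(t) = { t }.
In Type → t n Args t: add FIRST(t) = { t }.
In Term → Args Decl n n: add FIRST(Decl n n) = { t, w }.
In Args → n Args: Args is at the end, add FOLLOW(Args) = { t, w }.
Union: FOLLOW(Args) = { t, w }.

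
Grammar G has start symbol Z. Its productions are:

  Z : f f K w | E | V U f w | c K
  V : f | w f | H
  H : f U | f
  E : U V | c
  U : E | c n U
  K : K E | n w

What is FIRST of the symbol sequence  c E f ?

{ c }

c is a terminal; add {c} and stop.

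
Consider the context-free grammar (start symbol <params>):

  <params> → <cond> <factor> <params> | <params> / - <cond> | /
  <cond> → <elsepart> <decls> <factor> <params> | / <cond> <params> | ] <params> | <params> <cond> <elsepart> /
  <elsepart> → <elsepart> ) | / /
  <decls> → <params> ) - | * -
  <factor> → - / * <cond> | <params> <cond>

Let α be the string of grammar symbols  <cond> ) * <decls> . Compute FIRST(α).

{ /, ] }

Add FIRST(<cond>) = { /, ] }; <cond> is not nullable, stop.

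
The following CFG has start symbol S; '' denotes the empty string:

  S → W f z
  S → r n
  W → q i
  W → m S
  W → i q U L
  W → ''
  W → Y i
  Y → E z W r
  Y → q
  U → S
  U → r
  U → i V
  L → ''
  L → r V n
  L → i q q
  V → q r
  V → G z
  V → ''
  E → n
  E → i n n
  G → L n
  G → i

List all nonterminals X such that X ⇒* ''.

Directly nullable (have an ''-production): W, L, V.
No other nonterminal has a production whose RHS symbols are all nullable.

{ L, V, W }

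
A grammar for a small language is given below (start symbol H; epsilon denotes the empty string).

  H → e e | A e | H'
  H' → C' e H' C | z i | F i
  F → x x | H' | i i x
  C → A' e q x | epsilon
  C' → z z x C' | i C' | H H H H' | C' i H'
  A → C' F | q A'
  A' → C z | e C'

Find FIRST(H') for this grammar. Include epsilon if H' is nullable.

From H' → C' e H' C: add FIRST(C') = { e, i, q, x, z }.
H' → z i contributes {z}.
From H' → F i: add FIRST(F) = { e, i, q, x, z }.
Union: FIRST(H') = { e, i, q, x, z }.

{ e, i, q, x, z }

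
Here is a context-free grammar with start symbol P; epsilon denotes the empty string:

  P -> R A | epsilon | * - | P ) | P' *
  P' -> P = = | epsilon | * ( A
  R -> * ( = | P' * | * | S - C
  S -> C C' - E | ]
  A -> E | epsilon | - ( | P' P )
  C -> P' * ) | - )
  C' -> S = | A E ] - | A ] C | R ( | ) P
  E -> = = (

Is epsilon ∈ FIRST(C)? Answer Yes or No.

Nullable nonterminals: A, P, P'.
No production of C has an RHS whose symbols are all nullable, so C is not nullable.

No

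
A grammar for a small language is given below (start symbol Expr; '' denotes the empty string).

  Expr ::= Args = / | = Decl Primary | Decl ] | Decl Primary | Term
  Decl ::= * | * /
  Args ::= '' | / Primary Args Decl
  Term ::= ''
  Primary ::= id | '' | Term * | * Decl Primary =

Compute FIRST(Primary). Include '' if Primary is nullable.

{ *, id, '' }

Primary ::= id contributes {id}.
Primary ::= '' contributes ''.
From Primary ::= Term *: Term nullable, take FIRST(Term) ∪ {*} = { * }.
Primary ::= * Decl Primary = contributes {*}.
Union: FIRST(Primary) = { *, id, '' }.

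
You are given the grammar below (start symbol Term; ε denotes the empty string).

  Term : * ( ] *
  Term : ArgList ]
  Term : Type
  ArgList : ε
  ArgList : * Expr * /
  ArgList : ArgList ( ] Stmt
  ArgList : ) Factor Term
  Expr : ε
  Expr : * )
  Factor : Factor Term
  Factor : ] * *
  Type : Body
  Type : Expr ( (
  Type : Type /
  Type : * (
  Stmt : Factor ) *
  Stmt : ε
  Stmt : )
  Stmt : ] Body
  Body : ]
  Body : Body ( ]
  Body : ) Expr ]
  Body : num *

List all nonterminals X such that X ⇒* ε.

Directly nullable (have an ε-production): ArgList, Expr, Stmt.
No other nonterminal has a production whose RHS symbols are all nullable.

{ ArgList, Expr, Stmt }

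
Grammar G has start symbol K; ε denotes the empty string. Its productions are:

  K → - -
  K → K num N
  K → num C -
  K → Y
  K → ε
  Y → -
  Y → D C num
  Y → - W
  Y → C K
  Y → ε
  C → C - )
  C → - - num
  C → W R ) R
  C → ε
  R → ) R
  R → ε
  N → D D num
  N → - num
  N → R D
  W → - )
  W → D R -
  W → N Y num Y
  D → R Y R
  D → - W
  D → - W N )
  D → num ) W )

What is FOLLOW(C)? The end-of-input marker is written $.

{ $, ), -, num }

In K → num C -: add FIRST(-) = { - }.
In Y → D C num: add FIRST(num) = { num }.
In Y → C K: add FIRST(K)\{ε} = { ), -, num }.
  Since K is nullable, also add FOLLOW(Y) = { $, ), -, num }.
In C → C - ): add FIRST(- )) = { - }.
Union: FOLLOW(C) = { $, ), -, num }.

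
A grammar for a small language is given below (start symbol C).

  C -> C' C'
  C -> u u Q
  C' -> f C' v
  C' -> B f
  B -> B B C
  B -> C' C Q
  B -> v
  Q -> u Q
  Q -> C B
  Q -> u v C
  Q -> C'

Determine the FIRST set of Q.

{ f, u, v }

Q -> u Q contributes {u}.
From Q -> C B: add FIRST(C) = { f, u, v }.
Q -> u v C contributes {u}.
From Q -> C': add FIRST(C') = { f, v }.
Union: FIRST(Q) = { f, u, v }.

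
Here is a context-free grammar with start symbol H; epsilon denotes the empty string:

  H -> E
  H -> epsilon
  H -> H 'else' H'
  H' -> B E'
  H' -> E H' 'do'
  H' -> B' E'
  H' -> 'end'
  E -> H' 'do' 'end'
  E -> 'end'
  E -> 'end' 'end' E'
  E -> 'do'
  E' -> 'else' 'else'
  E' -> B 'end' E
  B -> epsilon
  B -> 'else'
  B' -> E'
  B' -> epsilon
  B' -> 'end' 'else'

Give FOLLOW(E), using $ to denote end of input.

{ $, 'do', 'else', 'end' }

In H -> E: E is at the end, add FOLLOW(H) = { $, 'else' }.
In H' -> E H' 'do': add FIRST(H' 'do') = { 'do', 'else', 'end' }.
In E' -> B 'end' E: E is at the end, add FOLLOW(E') = { $, 'do', 'else', 'end' }.
Union: FOLLOW(E) = { $, 'do', 'else', 'end' }.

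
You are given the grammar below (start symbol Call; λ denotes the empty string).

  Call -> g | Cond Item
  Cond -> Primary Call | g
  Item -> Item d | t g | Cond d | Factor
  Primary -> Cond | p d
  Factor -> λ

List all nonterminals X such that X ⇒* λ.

Directly nullable (have an λ-production): Factor.
Item -> Factor with every symbol nullable, so Item is nullable.
No other nonterminal has a production whose RHS symbols are all nullable.

{ Factor, Item }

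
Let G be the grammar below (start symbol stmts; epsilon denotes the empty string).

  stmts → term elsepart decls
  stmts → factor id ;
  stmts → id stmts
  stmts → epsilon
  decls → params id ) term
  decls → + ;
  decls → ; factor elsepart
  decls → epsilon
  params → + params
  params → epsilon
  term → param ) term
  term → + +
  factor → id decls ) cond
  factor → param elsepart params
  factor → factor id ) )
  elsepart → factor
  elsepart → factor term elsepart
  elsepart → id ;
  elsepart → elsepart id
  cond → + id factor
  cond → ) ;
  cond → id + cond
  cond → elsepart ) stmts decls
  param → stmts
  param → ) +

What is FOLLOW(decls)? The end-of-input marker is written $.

In stmts → term elsepart decls: decls is at the end, add FOLLOW(stmts) = { $, ), +, ;, id }.
In factor → id decls ) cond: add FIRST() cond) = { ) }.
In cond → elsepart ) stmts decls: decls is at the end, add FOLLOW(cond) = { $, ), +, ;, id }.
Union: FOLLOW(decls) = { $, ), +, ;, id }.

{ $, ), +, ;, id }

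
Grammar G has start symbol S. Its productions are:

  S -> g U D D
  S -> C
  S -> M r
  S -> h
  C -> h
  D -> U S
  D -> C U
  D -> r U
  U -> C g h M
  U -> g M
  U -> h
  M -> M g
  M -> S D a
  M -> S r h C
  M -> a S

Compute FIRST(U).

{ g, h }

From U -> C g h M: add FIRST(C) = { h }.
U -> g M contributes {g}.
U -> h contributes {h}.
Union: FIRST(U) = { g, h }.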